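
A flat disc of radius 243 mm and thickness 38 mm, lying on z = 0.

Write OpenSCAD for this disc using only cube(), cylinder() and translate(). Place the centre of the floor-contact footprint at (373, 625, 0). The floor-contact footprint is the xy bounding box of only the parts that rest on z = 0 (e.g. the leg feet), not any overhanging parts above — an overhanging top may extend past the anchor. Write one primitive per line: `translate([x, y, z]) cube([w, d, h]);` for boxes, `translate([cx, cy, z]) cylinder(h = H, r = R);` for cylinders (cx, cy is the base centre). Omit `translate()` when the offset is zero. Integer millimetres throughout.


translate([373, 625, 0]) cylinder(h = 38, r = 243);


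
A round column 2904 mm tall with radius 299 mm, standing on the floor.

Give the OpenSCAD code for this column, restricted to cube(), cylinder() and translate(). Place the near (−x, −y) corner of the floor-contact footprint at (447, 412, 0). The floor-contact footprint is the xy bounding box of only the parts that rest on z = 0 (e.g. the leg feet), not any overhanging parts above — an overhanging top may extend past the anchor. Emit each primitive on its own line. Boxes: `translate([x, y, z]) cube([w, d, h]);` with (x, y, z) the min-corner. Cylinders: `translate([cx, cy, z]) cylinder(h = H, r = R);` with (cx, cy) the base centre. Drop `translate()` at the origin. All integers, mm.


translate([746, 711, 0]) cylinder(h = 2904, r = 299);


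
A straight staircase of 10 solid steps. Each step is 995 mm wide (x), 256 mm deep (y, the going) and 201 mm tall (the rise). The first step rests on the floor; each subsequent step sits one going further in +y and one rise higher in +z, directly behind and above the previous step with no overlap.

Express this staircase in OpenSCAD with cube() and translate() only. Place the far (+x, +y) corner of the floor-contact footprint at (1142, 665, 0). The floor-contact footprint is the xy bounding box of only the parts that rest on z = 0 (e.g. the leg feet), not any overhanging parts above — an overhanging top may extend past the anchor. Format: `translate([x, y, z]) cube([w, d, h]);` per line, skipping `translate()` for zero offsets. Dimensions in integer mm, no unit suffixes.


translate([147, 409, 0]) cube([995, 256, 201]);
translate([147, 665, 201]) cube([995, 256, 201]);
translate([147, 921, 402]) cube([995, 256, 201]);
translate([147, 1177, 603]) cube([995, 256, 201]);
translate([147, 1433, 804]) cube([995, 256, 201]);
translate([147, 1689, 1005]) cube([995, 256, 201]);
translate([147, 1945, 1206]) cube([995, 256, 201]);
translate([147, 2201, 1407]) cube([995, 256, 201]);
translate([147, 2457, 1608]) cube([995, 256, 201]);
translate([147, 2713, 1809]) cube([995, 256, 201]);


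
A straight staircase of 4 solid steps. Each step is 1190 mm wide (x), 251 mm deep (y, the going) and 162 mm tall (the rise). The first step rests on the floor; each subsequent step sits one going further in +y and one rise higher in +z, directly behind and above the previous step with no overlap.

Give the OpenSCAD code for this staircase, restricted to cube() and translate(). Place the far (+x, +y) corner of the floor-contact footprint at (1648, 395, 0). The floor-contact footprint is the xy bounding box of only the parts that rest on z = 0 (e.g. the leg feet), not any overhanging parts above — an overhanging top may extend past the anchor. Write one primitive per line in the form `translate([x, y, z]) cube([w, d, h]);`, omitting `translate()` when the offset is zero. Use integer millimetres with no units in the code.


translate([458, 144, 0]) cube([1190, 251, 162]);
translate([458, 395, 162]) cube([1190, 251, 162]);
translate([458, 646, 324]) cube([1190, 251, 162]);
translate([458, 897, 486]) cube([1190, 251, 162]);


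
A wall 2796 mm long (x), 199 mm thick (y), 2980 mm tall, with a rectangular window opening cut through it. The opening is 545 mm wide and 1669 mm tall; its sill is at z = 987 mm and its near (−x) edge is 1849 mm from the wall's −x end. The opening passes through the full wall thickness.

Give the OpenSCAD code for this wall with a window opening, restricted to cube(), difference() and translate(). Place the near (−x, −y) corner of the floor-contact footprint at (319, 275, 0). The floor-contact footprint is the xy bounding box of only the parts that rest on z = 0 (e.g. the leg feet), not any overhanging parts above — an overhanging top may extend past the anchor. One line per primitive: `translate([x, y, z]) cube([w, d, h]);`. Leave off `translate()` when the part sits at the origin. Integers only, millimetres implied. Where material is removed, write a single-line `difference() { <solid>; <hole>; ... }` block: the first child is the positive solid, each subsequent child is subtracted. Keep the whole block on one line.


difference() { translate([319, 275, 0]) cube([2796, 199, 2980]); translate([2168, 275, 987]) cube([545, 199, 1669]); }


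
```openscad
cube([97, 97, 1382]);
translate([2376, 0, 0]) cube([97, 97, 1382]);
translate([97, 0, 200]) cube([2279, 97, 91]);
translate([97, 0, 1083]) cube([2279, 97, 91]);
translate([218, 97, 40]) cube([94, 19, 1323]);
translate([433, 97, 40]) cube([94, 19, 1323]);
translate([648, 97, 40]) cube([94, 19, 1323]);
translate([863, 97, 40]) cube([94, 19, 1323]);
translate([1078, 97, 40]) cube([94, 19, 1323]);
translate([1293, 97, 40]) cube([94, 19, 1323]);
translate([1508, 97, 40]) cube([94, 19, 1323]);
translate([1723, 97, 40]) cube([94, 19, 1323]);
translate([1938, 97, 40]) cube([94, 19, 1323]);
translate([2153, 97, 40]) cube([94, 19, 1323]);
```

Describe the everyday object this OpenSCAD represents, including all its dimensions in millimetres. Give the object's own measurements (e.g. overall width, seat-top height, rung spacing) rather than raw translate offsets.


A fence section. Two 97×97 mm posts, 1382 mm tall, stand on the floor with a clear span of 2279 mm between their inner faces. Two horizontal rails of 97×91 mm section span the gap between the posts with their undersides at z = 200 mm and z = 1083 mm, flush with the posts' −y face. 10 pickets, each 94 mm wide, 19 mm thick and 1323 mm tall, are fixed to the +y face of the rails with their bottoms at z = 40 mm, spaced across the span with a 121 mm gap after the −x post and between neighbouring pickets, with 129 mm left before the +x post.


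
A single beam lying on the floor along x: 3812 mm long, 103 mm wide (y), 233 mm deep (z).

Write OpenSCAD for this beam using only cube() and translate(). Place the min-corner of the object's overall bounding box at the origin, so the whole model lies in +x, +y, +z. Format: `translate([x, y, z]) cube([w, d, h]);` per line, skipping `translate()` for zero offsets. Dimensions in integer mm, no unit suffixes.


cube([3812, 103, 233]);


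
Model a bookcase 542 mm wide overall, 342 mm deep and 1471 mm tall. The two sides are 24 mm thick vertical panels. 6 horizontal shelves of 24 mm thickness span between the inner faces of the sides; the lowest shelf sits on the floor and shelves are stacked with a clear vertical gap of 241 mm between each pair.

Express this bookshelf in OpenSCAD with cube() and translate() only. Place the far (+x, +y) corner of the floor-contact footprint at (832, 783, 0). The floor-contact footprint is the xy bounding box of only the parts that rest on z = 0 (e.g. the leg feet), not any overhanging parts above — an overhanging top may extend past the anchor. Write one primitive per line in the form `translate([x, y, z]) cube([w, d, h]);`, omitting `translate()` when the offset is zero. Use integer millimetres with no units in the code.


translate([290, 441, 0]) cube([24, 342, 1471]);
translate([808, 441, 0]) cube([24, 342, 1471]);
translate([314, 441, 0]) cube([494, 342, 24]);
translate([314, 441, 265]) cube([494, 342, 24]);
translate([314, 441, 530]) cube([494, 342, 24]);
translate([314, 441, 795]) cube([494, 342, 24]);
translate([314, 441, 1060]) cube([494, 342, 24]);
translate([314, 441, 1325]) cube([494, 342, 24]);


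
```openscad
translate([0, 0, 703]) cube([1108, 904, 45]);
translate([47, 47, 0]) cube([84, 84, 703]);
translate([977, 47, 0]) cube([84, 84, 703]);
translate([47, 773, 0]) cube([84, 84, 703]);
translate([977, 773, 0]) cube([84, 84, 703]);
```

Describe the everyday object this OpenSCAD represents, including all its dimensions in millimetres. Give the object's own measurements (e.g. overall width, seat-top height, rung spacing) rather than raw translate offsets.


A table: top 1108 mm (x) × 904 mm (y), 45 mm thick, upper face at z = 748 mm, on four 84×84 mm square legs, each inset 47 mm from the nearest pair of top edges from z = 0 to the bottom of the top.


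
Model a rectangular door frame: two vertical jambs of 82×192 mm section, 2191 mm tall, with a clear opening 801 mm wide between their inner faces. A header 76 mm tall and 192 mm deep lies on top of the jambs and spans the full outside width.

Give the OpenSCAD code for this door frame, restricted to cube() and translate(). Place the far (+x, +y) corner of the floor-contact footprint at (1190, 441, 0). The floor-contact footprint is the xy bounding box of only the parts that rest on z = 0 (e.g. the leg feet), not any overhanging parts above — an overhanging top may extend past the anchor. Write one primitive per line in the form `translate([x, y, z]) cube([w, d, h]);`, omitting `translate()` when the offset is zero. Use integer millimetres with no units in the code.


translate([225, 249, 0]) cube([82, 192, 2191]);
translate([1108, 249, 0]) cube([82, 192, 2191]);
translate([225, 249, 2191]) cube([965, 192, 76]);


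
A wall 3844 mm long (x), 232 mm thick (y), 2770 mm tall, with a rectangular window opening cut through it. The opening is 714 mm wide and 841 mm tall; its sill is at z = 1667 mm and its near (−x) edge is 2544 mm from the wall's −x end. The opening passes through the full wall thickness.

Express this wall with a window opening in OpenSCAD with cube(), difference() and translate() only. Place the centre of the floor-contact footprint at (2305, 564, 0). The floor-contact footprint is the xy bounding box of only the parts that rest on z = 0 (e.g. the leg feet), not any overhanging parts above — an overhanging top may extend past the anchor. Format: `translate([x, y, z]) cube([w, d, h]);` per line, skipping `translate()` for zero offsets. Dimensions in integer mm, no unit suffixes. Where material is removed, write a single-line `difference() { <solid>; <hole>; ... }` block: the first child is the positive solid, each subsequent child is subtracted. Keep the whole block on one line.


difference() { translate([383, 448, 0]) cube([3844, 232, 2770]); translate([2927, 448, 1667]) cube([714, 232, 841]); }


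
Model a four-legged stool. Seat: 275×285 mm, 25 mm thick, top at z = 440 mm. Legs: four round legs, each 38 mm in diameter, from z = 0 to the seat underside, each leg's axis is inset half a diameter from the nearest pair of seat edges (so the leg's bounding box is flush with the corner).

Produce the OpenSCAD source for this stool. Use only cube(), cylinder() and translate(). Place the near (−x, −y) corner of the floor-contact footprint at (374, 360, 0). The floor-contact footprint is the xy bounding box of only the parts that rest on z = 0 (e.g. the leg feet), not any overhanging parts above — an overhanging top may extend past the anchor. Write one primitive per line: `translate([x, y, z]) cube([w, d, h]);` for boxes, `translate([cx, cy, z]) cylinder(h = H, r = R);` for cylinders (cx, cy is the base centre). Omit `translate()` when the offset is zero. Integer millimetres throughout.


// leg_h = 440 - 25 = 415
translate([374, 360, 415]) cube([275, 285, 25]);
translate([393, 379, 0]) cylinder(h = 415, r = 19);
translate([630, 379, 0]) cylinder(h = 415, r = 19);
translate([393, 626, 0]) cylinder(h = 415, r = 19);
translate([630, 626, 0]) cylinder(h = 415, r = 19);


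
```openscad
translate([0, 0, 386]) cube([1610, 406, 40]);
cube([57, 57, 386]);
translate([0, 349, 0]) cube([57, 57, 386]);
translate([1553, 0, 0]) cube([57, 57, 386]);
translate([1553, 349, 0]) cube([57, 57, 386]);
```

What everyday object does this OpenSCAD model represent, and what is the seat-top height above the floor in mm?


A bench. The seat-top height is 426 mm.

A long slab on four corner posts — a bench. The slab sits at z = 386 with thickness 40, so the top is 386 + 40 = 426 mm.


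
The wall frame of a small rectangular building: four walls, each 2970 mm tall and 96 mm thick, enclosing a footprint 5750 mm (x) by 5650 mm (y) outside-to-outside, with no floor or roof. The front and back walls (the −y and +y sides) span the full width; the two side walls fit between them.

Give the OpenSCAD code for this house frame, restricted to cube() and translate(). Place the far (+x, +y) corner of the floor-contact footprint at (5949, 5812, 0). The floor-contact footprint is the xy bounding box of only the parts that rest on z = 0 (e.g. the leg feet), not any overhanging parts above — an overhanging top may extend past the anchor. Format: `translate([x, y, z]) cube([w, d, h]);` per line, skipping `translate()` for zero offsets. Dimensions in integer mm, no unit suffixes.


translate([199, 162, 0]) cube([5750, 96, 2970]);
translate([199, 5716, 0]) cube([5750, 96, 2970]);
translate([199, 258, 0]) cube([96, 5458, 2970]);
translate([5853, 258, 0]) cube([96, 5458, 2970]);


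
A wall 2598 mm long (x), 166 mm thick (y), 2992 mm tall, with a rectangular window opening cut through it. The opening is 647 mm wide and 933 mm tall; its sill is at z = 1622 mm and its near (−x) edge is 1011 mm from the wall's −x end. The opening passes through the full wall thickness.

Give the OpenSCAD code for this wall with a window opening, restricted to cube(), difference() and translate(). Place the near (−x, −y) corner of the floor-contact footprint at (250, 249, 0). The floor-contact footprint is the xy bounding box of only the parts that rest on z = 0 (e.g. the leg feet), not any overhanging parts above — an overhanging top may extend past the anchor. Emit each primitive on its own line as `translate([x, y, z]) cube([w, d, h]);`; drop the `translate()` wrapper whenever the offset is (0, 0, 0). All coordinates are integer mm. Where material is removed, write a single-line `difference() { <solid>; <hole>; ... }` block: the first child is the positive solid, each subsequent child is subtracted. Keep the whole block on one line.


difference() { translate([250, 249, 0]) cube([2598, 166, 2992]); translate([1261, 249, 1622]) cube([647, 166, 933]); }


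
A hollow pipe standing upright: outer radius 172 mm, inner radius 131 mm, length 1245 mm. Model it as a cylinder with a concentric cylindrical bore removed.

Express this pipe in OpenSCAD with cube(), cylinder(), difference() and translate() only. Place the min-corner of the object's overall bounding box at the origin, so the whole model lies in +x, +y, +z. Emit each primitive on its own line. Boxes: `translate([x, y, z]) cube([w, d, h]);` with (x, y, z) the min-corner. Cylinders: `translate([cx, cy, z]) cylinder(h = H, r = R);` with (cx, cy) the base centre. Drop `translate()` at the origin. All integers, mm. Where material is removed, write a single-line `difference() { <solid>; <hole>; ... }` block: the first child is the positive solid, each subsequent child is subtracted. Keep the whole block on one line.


difference() { translate([172, 172, 0]) cylinder(h = 1245, r = 172); translate([172, 172, 0]) cylinder(h = 1245, r = 131); }


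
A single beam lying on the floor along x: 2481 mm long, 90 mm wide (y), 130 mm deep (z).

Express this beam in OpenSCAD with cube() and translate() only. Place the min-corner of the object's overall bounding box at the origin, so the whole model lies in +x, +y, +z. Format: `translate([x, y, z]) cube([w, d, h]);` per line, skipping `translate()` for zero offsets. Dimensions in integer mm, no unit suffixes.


cube([2481, 90, 130]);


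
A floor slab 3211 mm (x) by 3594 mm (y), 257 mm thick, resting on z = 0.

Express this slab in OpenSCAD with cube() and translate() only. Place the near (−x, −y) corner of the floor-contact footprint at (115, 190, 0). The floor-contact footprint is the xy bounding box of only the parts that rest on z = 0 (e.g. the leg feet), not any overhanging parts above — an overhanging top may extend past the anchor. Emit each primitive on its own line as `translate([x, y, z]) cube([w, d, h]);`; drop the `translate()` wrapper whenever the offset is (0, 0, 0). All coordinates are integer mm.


translate([115, 190, 0]) cube([3211, 3594, 257]);


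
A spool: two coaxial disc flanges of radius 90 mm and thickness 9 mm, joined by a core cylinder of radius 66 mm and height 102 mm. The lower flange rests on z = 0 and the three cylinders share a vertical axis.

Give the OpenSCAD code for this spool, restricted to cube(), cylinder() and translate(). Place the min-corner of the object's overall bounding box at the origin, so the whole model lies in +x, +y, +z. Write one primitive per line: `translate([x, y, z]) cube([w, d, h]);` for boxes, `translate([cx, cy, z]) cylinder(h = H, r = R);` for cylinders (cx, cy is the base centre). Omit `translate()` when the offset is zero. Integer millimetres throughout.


translate([90, 90, 0]) cylinder(h = 9, r = 90);
translate([90, 90, 9]) cylinder(h = 102, r = 66);
translate([90, 90, 111]) cylinder(h = 9, r = 90);


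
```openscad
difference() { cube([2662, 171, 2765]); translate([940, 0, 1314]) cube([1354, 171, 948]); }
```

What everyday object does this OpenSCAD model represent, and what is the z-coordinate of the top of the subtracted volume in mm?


A wall with a window opening. The window head height is 2262 mm.

A wall with a rectangular opening subtracted — a window. Sill at z = 1314, opening 948 mm tall, so the head is at 1314 + 948 = 2262 mm.


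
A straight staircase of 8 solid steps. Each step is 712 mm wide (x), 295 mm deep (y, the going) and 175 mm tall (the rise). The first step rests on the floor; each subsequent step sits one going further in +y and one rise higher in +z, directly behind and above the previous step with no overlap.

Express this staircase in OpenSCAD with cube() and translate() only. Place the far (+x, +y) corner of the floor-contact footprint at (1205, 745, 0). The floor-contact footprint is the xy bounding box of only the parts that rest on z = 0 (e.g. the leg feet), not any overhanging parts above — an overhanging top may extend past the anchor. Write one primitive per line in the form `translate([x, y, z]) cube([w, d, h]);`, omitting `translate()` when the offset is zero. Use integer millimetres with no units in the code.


translate([493, 450, 0]) cube([712, 295, 175]);
translate([493, 745, 175]) cube([712, 295, 175]);
translate([493, 1040, 350]) cube([712, 295, 175]);
translate([493, 1335, 525]) cube([712, 295, 175]);
translate([493, 1630, 700]) cube([712, 295, 175]);
translate([493, 1925, 875]) cube([712, 295, 175]);
translate([493, 2220, 1050]) cube([712, 295, 175]);
translate([493, 2515, 1225]) cube([712, 295, 175]);


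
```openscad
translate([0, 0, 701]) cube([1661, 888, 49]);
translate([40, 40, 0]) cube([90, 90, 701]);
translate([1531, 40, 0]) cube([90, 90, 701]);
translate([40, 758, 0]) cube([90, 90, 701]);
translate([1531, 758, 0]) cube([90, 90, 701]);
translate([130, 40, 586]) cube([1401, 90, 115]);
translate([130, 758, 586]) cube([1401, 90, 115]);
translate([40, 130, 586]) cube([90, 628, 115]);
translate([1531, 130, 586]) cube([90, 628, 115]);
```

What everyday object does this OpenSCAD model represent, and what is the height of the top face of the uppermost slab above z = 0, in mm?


A table. The table height is 750 mm.

A 1661×888×49 slab sits at z = 701 on four 90 mm square posts — a table. The top surface is at 701 + 49 = 750 mm.


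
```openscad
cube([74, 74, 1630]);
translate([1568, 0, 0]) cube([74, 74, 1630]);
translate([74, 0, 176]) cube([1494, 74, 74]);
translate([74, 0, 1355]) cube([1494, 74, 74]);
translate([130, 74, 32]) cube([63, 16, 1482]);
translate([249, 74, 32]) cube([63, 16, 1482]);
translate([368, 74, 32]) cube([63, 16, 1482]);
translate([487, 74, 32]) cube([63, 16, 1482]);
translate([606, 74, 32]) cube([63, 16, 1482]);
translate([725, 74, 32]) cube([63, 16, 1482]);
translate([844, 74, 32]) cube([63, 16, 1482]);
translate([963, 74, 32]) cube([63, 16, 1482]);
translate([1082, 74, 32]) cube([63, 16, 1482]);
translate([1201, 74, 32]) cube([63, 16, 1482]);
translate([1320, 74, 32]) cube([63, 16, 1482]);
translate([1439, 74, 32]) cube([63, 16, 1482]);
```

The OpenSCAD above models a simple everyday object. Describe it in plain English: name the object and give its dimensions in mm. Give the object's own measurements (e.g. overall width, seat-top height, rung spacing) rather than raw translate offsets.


A fence section. Two 74×74 mm posts, 1630 mm tall, stand on the floor with a clear span of 1494 mm between their inner faces. Two horizontal rails of 74×74 mm section span the gap between the posts with their undersides at z = 176 mm and z = 1355 mm, flush with the posts' −y face. 12 pickets, each 63 mm wide, 16 mm thick and 1482 mm tall, are fixed to the +y face of the rails with their bottoms at z = 32 mm, spaced across the span with a 56 mm gap after the −x post and between neighbouring pickets, with 66 mm left before the +x post.


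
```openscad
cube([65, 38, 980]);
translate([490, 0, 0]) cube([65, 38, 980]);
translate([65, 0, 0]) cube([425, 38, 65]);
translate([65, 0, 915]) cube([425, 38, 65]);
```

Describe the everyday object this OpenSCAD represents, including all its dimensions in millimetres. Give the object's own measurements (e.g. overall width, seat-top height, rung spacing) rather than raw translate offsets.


A rectangular picture frame lying in the x–z plane (depth along y). The opening is 425 mm wide (x) by 850 mm tall (z), surrounded by a border 65 mm wide on all four sides. The frame is 38 mm deep and is made of two full-height vertical stiles with two horizontal rails fitted between them.


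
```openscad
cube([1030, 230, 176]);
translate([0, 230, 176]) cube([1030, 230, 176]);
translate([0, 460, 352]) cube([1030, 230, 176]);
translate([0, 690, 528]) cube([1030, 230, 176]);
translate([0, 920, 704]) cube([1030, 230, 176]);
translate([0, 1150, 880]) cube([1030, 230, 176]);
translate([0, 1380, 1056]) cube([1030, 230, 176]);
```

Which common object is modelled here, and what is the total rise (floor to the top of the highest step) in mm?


A staircase. The total rise is 1232 mm.

7 identical blocks, each offset up and back from the previous — a staircase. Each step is 176 mm tall and there are 7 of them, so the total rise is 7 × 176 = 1232 mm.


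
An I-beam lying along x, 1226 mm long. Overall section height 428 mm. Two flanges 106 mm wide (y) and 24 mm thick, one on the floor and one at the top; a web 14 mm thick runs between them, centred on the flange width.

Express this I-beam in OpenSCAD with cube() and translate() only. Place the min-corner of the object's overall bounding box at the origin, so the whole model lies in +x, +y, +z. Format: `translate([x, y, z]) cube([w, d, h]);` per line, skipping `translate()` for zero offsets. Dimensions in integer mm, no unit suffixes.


cube([1226, 106, 24]);
translate([0, 46, 24]) cube([1226, 14, 380]);
translate([0, 0, 404]) cube([1226, 106, 24]);


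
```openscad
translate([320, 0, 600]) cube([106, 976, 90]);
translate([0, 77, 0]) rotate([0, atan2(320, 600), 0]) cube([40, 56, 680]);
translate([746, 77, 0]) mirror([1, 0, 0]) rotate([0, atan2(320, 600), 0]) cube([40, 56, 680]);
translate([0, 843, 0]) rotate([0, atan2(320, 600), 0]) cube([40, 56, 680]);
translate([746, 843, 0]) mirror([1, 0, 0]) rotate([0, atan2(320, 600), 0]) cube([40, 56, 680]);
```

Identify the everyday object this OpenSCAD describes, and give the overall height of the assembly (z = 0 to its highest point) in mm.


A sawhorse. The overall height is 690 mm.

A beam across two mirrored pairs of raked legs — a sawhorse. The beam's underside is at z = 600 (matching the legs' vertical rise in atan2(320, 600)) and the beam is 90 mm tall, so its top is at 600 + 90 = 690 mm. The raked legs top out at the beam's underside, so that is the highest point.


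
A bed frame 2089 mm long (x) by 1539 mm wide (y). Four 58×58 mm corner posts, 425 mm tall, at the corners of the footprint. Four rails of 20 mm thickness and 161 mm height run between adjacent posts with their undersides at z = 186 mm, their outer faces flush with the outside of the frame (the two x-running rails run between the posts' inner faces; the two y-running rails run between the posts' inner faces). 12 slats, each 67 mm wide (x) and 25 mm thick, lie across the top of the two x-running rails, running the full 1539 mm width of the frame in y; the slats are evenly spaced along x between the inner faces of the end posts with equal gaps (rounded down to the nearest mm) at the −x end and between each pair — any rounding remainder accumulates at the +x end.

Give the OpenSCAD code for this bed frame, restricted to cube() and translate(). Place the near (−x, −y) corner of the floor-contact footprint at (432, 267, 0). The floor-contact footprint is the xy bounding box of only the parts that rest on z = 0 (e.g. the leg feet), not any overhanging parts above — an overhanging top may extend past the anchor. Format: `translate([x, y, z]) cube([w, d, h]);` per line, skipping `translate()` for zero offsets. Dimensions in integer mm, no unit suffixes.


translate([432, 267, 0]) cube([58, 58, 425]);
translate([432, 1748, 0]) cube([58, 58, 425]);
translate([2463, 267, 0]) cube([58, 58, 425]);
translate([2463, 1748, 0]) cube([58, 58, 425]);
translate([490, 267, 186]) cube([1973, 20, 161]);
translate([490, 1786, 186]) cube([1973, 20, 161]);
translate([432, 325, 186]) cube([20, 1423, 161]);
translate([2501, 325, 186]) cube([20, 1423, 161]);
translate([579, 267, 347]) cube([67, 1539, 25]);
translate([735, 267, 347]) cube([67, 1539, 25]);
translate([891, 267, 347]) cube([67, 1539, 25]);
translate([1047, 267, 347]) cube([67, 1539, 25]);
translate([1203, 267, 347]) cube([67, 1539, 25]);
translate([1359, 267, 347]) cube([67, 1539, 25]);
translate([1515, 267, 347]) cube([67, 1539, 25]);
translate([1671, 267, 347]) cube([67, 1539, 25]);
translate([1827, 267, 347]) cube([67, 1539, 25]);
translate([1983, 267, 347]) cube([67, 1539, 25]);
translate([2139, 267, 347]) cube([67, 1539, 25]);
translate([2295, 267, 347]) cube([67, 1539, 25]);


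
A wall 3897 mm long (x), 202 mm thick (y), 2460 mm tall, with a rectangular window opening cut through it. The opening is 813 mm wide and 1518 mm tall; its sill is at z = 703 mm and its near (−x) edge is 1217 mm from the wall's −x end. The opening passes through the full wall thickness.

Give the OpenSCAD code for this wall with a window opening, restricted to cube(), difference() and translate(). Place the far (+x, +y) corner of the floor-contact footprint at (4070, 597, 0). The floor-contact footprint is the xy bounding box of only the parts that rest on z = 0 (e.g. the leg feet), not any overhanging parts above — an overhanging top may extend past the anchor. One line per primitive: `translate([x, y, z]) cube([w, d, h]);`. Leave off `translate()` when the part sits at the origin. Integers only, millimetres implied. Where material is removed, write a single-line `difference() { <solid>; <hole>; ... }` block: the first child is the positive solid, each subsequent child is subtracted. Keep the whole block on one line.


difference() { translate([173, 395, 0]) cube([3897, 202, 2460]); translate([1390, 395, 703]) cube([813, 202, 1518]); }


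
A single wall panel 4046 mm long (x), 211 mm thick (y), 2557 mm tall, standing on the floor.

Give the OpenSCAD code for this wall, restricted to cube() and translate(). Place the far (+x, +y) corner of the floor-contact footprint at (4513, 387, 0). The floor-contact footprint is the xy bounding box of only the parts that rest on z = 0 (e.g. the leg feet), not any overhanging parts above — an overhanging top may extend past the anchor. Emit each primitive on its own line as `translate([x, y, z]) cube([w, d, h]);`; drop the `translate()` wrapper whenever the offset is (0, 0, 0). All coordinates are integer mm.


translate([467, 176, 0]) cube([4046, 211, 2557]);


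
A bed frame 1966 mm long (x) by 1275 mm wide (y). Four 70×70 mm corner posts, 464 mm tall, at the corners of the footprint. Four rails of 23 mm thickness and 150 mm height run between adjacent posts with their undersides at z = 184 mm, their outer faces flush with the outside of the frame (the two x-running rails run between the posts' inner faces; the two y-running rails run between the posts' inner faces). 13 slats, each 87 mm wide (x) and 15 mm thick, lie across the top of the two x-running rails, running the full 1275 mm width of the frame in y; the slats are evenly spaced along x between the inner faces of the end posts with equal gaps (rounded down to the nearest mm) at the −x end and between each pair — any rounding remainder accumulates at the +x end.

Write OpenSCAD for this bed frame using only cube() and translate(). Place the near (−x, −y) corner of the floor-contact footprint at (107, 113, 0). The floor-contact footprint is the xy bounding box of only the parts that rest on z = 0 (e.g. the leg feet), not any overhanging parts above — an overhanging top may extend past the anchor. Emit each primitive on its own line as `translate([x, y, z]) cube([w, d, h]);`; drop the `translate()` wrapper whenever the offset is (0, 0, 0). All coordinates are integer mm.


// slat z = rail_z + rail_h = 184 + 150 = 334
// slat gap = ⌊(1826 − 13·87) / 14⌋ = 49
translate([107, 113, 0]) cube([70, 70, 464]);
translate([107, 1318, 0]) cube([70, 70, 464]);
translate([2003, 113, 0]) cube([70, 70, 464]);
translate([2003, 1318, 0]) cube([70, 70, 464]);
translate([177, 113, 184]) cube([1826, 23, 150]);
translate([177, 1365, 184]) cube([1826, 23, 150]);
translate([107, 183, 184]) cube([23, 1135, 150]);
translate([2050, 183, 184]) cube([23, 1135, 150]);
translate([226, 113, 334]) cube([87, 1275, 15]);
translate([362, 113, 334]) cube([87, 1275, 15]);
translate([498, 113, 334]) cube([87, 1275, 15]);
translate([634, 113, 334]) cube([87, 1275, 15]);
translate([770, 113, 334]) cube([87, 1275, 15]);
translate([906, 113, 334]) cube([87, 1275, 15]);
translate([1042, 113, 334]) cube([87, 1275, 15]);
translate([1178, 113, 334]) cube([87, 1275, 15]);
translate([1314, 113, 334]) cube([87, 1275, 15]);
translate([1450, 113, 334]) cube([87, 1275, 15]);
translate([1586, 113, 334]) cube([87, 1275, 15]);
translate([1722, 113, 334]) cube([87, 1275, 15]);
translate([1858, 113, 334]) cube([87, 1275, 15]);


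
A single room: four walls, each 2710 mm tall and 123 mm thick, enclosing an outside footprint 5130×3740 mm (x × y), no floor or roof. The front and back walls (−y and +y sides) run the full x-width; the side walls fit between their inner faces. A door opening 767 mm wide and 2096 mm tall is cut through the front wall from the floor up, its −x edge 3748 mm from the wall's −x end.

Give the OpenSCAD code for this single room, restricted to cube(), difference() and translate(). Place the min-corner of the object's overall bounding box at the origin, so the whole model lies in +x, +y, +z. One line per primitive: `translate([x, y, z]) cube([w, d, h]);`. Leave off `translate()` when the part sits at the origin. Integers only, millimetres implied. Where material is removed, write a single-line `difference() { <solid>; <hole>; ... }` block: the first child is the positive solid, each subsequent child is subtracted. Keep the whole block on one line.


difference() { cube([5130, 123, 2710]); translate([3748, 0, 0]) cube([767, 123, 2096]); }
translate([0, 3617, 0]) cube([5130, 123, 2710]);
translate([0, 123, 0]) cube([123, 3494, 2710]);
translate([5007, 123, 0]) cube([123, 3494, 2710]);


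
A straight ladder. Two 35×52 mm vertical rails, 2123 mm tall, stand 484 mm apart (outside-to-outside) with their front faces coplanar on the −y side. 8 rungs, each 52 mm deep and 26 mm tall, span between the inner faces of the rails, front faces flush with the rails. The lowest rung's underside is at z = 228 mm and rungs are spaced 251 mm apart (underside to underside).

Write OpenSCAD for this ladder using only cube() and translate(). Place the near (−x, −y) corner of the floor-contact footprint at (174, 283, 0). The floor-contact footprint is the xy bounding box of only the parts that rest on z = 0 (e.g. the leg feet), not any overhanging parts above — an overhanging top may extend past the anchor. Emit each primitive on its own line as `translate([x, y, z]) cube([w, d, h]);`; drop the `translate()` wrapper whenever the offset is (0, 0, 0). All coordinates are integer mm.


translate([174, 283, 0]) cube([35, 52, 2123]);
translate([623, 283, 0]) cube([35, 52, 2123]);
translate([209, 283, 228]) cube([414, 52, 26]);
translate([209, 283, 479]) cube([414, 52, 26]);
translate([209, 283, 730]) cube([414, 52, 26]);
translate([209, 283, 981]) cube([414, 52, 26]);
translate([209, 283, 1232]) cube([414, 52, 26]);
translate([209, 283, 1483]) cube([414, 52, 26]);
translate([209, 283, 1734]) cube([414, 52, 26]);
translate([209, 283, 1985]) cube([414, 52, 26]);


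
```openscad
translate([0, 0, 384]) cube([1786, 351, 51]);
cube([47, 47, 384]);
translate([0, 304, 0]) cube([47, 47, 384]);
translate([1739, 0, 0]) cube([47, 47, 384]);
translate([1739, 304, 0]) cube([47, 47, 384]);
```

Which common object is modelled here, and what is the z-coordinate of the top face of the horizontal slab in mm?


A bench. The seat-top height is 435 mm.

A long slab on four corner posts — a bench. The slab sits at z = 384 with thickness 51, so the top is 384 + 51 = 435 mm.


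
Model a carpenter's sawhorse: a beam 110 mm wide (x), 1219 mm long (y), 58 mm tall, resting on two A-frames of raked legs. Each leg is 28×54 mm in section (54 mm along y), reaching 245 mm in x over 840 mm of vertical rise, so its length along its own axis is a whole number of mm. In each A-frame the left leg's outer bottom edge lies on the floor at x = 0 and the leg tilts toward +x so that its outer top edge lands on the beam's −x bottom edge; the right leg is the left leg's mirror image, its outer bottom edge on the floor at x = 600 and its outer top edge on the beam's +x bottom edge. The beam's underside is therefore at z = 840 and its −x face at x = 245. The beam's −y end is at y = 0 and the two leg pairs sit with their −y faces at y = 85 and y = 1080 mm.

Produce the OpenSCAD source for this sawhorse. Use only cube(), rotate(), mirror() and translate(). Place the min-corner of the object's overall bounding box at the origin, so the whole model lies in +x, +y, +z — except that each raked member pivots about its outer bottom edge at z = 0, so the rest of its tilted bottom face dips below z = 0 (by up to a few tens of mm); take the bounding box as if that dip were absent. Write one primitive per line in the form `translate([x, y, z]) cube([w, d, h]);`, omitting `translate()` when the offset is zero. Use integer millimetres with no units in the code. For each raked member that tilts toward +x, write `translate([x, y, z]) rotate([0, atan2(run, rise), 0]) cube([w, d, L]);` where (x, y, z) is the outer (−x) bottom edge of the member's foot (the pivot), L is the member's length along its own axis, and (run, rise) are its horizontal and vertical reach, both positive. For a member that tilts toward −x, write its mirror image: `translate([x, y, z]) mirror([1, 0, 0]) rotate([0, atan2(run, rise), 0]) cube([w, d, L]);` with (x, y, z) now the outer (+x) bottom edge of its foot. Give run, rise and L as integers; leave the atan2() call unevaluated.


translate([245, 0, 840]) cube([110, 1219, 58]);
translate([0, 85, 0]) rotate([0, atan2(245, 840), 0]) cube([28, 54, 875]);
translate([600, 85, 0]) mirror([1, 0, 0]) rotate([0, atan2(245, 840), 0]) cube([28, 54, 875]);
translate([0, 1080, 0]) rotate([0, atan2(245, 840), 0]) cube([28, 54, 875]);
translate([600, 1080, 0]) mirror([1, 0, 0]) rotate([0, atan2(245, 840), 0]) cube([28, 54, 875]);


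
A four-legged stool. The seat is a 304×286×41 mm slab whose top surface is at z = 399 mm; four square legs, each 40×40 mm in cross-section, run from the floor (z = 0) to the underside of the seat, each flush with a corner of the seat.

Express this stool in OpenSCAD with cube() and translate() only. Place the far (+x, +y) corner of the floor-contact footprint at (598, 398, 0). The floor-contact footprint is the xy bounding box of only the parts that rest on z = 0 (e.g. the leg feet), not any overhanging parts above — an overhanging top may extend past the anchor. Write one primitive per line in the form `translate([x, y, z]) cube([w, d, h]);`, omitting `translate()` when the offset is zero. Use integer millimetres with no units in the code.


translate([294, 112, 358]) cube([304, 286, 41]);
translate([294, 112, 0]) cube([40, 40, 358]);
translate([558, 112, 0]) cube([40, 40, 358]);
translate([294, 358, 0]) cube([40, 40, 358]);
translate([558, 358, 0]) cube([40, 40, 358]);


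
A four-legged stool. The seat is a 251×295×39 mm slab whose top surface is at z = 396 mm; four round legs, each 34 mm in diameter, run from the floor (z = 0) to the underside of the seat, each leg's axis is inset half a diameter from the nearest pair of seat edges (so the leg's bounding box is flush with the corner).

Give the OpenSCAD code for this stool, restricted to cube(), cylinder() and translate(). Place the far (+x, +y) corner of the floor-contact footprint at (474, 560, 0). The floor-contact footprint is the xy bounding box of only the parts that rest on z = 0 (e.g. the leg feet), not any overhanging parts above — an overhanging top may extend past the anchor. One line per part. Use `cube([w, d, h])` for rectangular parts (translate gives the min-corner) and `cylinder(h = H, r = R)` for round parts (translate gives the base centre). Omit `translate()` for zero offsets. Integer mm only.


translate([223, 265, 357]) cube([251, 295, 39]);
translate([240, 282, 0]) cylinder(h = 357, r = 17);
translate([457, 282, 0]) cylinder(h = 357, r = 17);
translate([240, 543, 0]) cylinder(h = 357, r = 17);
translate([457, 543, 0]) cylinder(h = 357, r = 17);


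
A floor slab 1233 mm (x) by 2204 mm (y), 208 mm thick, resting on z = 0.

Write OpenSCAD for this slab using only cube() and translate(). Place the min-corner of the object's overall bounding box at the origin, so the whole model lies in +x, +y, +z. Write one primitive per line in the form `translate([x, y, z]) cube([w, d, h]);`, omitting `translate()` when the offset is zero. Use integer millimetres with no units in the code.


cube([1233, 2204, 208]);


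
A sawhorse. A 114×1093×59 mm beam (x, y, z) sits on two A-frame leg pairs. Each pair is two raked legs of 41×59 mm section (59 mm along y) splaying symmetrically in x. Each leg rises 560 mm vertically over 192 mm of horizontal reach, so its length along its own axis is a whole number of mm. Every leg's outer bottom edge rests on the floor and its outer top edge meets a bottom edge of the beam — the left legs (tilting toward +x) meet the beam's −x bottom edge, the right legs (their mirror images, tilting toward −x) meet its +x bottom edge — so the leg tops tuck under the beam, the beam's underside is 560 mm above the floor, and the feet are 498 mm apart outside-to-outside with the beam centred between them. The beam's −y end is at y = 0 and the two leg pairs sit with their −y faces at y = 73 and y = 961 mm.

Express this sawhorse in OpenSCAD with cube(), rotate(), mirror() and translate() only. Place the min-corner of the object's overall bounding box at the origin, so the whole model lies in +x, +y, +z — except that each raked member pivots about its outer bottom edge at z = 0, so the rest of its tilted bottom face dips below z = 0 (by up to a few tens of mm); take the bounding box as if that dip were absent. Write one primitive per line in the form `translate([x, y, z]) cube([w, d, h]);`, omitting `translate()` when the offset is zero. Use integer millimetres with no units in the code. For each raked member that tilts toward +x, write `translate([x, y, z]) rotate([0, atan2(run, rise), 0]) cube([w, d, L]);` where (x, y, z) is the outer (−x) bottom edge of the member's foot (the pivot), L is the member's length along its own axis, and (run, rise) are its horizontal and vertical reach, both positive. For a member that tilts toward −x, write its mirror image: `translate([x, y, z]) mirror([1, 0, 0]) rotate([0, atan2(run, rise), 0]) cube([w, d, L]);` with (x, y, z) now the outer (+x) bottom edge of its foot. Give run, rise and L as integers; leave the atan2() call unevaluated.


translate([192, 0, 560]) cube([114, 1093, 59]);
translate([0, 73, 0]) rotate([0, atan2(192, 560), 0]) cube([41, 59, 592]);
translate([498, 73, 0]) mirror([1, 0, 0]) rotate([0, atan2(192, 560), 0]) cube([41, 59, 592]);
translate([0, 961, 0]) rotate([0, atan2(192, 560), 0]) cube([41, 59, 592]);
translate([498, 961, 0]) mirror([1, 0, 0]) rotate([0, atan2(192, 560), 0]) cube([41, 59, 592]);
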